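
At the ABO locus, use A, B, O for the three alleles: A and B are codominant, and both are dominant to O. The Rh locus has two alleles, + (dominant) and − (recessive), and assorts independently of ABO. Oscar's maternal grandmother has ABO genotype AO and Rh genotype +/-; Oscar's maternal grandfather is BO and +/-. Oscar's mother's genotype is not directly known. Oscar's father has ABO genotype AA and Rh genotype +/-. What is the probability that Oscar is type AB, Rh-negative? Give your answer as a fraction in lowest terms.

1/16

Oscar's mother's ABO genotype from AO × BO: 1/4 AB, 1/4 AO, 1/4 BO, 1/4 OO.
Crossing each possibility with the father AA and summing P(type AB): 1/4·1/2 + 1/4·0 + 1/4·1/2 + 1/4·0 = 1/4.
Similarly for Rh via the mother's Rh distribution: P(Rh-) = 1/4.
Independent loci: 1/4 × 1/4 = 1/16.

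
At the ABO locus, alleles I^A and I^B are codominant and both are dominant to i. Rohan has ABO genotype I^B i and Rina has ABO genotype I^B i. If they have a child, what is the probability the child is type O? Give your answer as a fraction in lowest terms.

1/4

ABO cross I^B i × I^B i → offspring phenotypes: 1/4 O, 3/4 B.
So P(type O) = 1/4.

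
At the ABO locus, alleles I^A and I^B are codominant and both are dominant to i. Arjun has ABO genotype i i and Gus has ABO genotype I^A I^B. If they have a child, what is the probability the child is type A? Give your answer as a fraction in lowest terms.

ABO cross i i × I^A I^B → offspring phenotypes: 1/2 A, 1/2 B.
So P(type A) = 1/2.

1/2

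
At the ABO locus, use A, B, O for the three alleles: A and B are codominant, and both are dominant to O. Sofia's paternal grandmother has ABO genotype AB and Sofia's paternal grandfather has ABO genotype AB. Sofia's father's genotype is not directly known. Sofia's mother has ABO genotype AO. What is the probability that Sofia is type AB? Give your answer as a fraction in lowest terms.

Sofia's father's ABO genotype from AB × AB: 1/4 AA, 1/2 AB, 1/4 BB.
Crossing each possibility with the mother AO and summing P(type AB): 1/4·0 + 1/2·1/4 + 1/4·1/2 = 1/4.

1/4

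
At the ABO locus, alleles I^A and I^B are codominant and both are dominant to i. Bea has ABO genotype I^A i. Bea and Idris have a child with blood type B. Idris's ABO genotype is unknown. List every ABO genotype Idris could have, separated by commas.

For each candidate genotype of Idris, check whether crossing it with I^A i can produce every observed child phenotype.
  I^A I^A → possible child types {A} ✗
  I^A I^B → possible child types {A, B, AB} ✓
  I^A i → possible child types {O, A} ✗
  I^B I^B → possible child types {B, AB} ✓
  I^B i → possible child types {O, A, B, AB} ✓
  i i → possible child types {O, A} ✗

I^A I^B, I^B I^B, I^B i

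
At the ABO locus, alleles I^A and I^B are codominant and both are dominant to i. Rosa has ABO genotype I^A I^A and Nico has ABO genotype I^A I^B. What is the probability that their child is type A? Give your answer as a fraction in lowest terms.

ABO cross I^A I^A × I^A I^B → offspring phenotypes: 1/2 A, 1/2 AB.
So P(type A) = 1/2.

1/2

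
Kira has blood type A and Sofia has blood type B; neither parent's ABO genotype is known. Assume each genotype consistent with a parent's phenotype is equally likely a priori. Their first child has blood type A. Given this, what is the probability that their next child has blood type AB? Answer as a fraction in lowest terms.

Possible genotypes: Kira ∈ {AA, AO}; Sofia ∈ {BB, BO}.
Weight each parental genotype pair by prior × P(type-A child):
  AA × BO: posterior weight 2/3; P(next child type AB) = 1/2.
  AO × BO: posterior weight 1/3; P(next child type AB) = 1/4.
Weighted sum = 5/12.

5/12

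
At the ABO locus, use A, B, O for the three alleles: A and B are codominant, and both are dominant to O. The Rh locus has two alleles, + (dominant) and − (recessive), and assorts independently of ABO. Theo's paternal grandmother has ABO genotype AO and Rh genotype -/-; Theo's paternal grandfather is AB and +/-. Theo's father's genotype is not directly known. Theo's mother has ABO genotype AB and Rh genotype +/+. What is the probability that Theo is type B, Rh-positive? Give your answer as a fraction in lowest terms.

1/4

Theo's father's ABO genotype from AO × AB: 1/4 AA, 1/4 AB, 1/4 AO, 1/4 BO.
Crossing each possibility with the mother AB and summing P(type B): 1/4·0 + 1/4·1/4 + 1/4·1/4 + 1/4·1/2 = 1/4.
Similarly for Rh via the father's Rh distribution: P(Rh+) = 1.
Independent loci: 1/4 × 1 = 1/4.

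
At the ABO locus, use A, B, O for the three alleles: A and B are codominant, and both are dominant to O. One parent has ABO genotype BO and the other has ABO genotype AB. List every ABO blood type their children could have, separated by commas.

Gametes from BO × AB give offspring ABO genotypes AB, AO, BB, BO, i.e. phenotypes A, B, AB.

A, B, AB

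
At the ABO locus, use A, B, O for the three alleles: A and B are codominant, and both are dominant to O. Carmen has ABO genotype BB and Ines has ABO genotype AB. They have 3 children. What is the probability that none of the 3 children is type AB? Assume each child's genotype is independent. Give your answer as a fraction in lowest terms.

ABO cross BB × AB → 1/2 B, 1/2 AB.
So P(type AB) = 1/2 per child.
P(not type AB) = 1/2 for one child; (1/2)^3 = 1/8.

1/8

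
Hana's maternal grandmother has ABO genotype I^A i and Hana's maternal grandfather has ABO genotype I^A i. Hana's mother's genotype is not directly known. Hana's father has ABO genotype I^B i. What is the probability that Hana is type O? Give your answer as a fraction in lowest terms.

Hana's mother's ABO genotype from I^A i × I^A i: 1/4 I^A I^A, 1/2 I^A i, 1/4 i i.
Crossing each possibility with the father I^B i and summing P(type O): 1/4·0 + 1/2·1/4 + 1/4·1/2 = 1/4.

1/4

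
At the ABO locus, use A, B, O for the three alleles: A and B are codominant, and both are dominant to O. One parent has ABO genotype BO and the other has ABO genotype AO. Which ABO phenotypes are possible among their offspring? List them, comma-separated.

O, A, B, AB

Gametes from BO × AO give offspring ABO genotypes AB, AO, BO, OO, i.e. phenotypes O, A, B, AB.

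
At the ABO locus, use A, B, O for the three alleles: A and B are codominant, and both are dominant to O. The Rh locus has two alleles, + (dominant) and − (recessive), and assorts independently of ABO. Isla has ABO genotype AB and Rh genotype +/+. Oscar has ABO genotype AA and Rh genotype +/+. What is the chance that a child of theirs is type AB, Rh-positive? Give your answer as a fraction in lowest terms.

1/2

ABO cross AB × AA → offspring phenotypes: 1/2 A, 1/2 AB.
Rh cross +/+ × +/+ → 1 Rh+.
Independent loci: P(type AB, Rh-positive) = 1/2 × 1 = 1/2.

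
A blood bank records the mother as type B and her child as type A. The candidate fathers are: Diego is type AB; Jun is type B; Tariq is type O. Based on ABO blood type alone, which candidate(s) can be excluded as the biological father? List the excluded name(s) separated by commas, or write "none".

Jun, Tariq

A candidate is excluded only if no genotype consistent with his phenotype could produce a type A child with a type B mother.
Jun (type B): no genotype consistent with that phenotype can produce a type-A child with a type-B mother.
Tariq (type O): no genotype consistent with that phenotype can produce a type-A child with a type-B mother.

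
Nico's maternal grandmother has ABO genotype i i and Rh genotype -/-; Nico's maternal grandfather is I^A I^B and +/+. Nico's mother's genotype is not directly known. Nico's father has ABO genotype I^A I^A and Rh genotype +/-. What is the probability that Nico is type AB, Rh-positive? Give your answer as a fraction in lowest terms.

3/16

Nico's mother's ABO genotype from i i × I^A I^B: 1/2 I^A i, 1/2 I^B i.
Crossing each possibility with the father I^A I^A and summing P(type AB): 1/2·0 + 1/2·1/2 = 1/4.
Similarly for Rh via the mother's Rh distribution: P(Rh+) = 3/4.
Independent loci: 1/4 × 3/4 = 3/16.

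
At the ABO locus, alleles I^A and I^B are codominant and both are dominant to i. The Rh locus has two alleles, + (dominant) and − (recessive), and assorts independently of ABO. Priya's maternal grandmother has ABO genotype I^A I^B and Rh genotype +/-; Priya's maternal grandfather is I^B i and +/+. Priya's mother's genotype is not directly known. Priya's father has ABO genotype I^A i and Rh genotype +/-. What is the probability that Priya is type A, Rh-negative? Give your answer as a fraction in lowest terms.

3/64

Priya's mother's ABO genotype from I^A I^B × I^B i: 1/4 I^A I^B, 1/4 I^A i, 1/4 I^B I^B, 1/4 I^B i.
Crossing each possibility with the father I^A i and summing P(type A): 1/4·1/2 + 1/4·3/4 + 1/4·0 + 1/4·1/4 = 3/8.
Similarly for Rh via the mother's Rh distribution: P(Rh-) = 1/8.
Independent loci: 3/8 × 1/8 = 3/64.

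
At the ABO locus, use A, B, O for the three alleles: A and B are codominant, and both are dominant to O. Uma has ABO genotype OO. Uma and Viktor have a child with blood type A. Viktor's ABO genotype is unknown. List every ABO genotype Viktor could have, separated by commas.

For each candidate genotype of Viktor, check whether crossing it with OO can produce every observed child phenotype.
  AA → possible child types {A} ✓
  AB → possible child types {A, B} ✓
  AO → possible child types {O, A} ✓
  BB → possible child types {B} ✗
  BO → possible child types {O, B} ✗
  OO → possible child types {O} ✗

AA, AB, AO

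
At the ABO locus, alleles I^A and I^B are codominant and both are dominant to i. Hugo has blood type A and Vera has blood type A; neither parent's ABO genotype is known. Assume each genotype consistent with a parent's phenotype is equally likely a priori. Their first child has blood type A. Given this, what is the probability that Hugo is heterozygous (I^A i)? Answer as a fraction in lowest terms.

7/15

Possible genotypes: Hugo ∈ {I^A I^A, I^A i}; Vera ∈ {I^A I^A, I^A i}.
Weight each parental genotype pair by prior × P(type-A child):
  I^A I^A × I^A I^A: posterior weight 4/15.
  I^A I^A × I^A i: posterior weight 4/15.
  I^A i × I^A I^A: posterior weight 4/15.
  I^A i × I^A i: posterior weight 1/5.
Sum the posterior weight over pairs where Hugo is I^A i: 7/15.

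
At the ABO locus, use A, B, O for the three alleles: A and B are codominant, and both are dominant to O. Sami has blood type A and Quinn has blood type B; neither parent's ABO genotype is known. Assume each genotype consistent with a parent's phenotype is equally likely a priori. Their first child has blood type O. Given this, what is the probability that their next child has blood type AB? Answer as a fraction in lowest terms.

Possible genotypes: Sami ∈ {AA, AO}; Quinn ∈ {BB, BO}.
Weight each parental genotype pair by prior × P(type-O child):
  AO × BO: posterior weight 1; P(next child type AB) = 1/4.
Weighted sum = 1/4.

1/4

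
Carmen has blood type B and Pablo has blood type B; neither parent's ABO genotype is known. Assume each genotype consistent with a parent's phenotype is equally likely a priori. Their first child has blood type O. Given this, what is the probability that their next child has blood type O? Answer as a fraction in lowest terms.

Possible genotypes: Carmen ∈ {BB, BO}; Pablo ∈ {BB, BO}.
Weight each parental genotype pair by prior × P(type-O child):
  BO × BO: posterior weight 1; P(next child type O) = 1/4.
Weighted sum = 1/4.

1/4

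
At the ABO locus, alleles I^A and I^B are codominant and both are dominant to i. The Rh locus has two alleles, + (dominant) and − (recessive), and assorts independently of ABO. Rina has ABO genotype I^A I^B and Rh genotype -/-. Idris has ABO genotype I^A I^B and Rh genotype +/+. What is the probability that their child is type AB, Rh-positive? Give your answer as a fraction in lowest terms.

ABO cross I^A I^B × I^A I^B → offspring phenotypes: 1/4 A, 1/4 B, 1/2 AB.
Rh cross -/- × +/+ → 1 Rh+.
Independent loci: P(type AB, Rh-positive) = 1/2 × 1 = 1/2.

1/2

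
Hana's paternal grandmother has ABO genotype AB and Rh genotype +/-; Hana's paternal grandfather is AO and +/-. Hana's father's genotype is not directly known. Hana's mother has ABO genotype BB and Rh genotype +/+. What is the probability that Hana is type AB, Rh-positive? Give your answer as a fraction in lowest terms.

1/2

Hana's father's ABO genotype from AB × AO: 1/4 AA, 1/4 AB, 1/4 AO, 1/4 BO.
Crossing each possibility with the mother BB and summing P(type AB): 1/4·1 + 1/4·1/2 + 1/4·1/2 + 1/4·0 = 1/2.
Similarly for Rh via the father's Rh distribution: P(Rh+) = 1.
Independent loci: 1/2 × 1 = 1/2.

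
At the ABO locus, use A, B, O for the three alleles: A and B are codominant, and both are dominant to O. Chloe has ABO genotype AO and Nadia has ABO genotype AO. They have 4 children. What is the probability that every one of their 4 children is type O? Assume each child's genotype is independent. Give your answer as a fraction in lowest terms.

1/256

ABO cross AO × AO → 1/4 O, 3/4 A.
So P(type O) = 1/4 per child.
All 4 independent: (1/4)^4 = 1/256.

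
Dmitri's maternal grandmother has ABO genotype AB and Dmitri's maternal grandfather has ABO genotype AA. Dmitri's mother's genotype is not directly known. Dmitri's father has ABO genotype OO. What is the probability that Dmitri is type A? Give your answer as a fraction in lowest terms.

Dmitri's mother's ABO genotype from AB × AA: 1/2 AA, 1/2 AB.
Crossing each possibility with the father OO and summing P(type A): 1/2·1 + 1/2·1/2 = 3/4.

3/4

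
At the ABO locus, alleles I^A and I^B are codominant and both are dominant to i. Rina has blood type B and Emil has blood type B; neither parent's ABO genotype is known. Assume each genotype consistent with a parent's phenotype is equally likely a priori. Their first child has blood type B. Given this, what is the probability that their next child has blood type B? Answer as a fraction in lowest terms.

Possible genotypes: Rina ∈ {I^B I^B, I^B i}; Emil ∈ {I^B I^B, I^B i}.
Weight each parental genotype pair by prior × P(type-B child):
  I^B I^B × I^B I^B: posterior weight 4/15; P(next child type B) = 1.
  I^B I^B × I^B i: posterior weight 4/15; P(next child type B) = 1.
  I^B i × I^B I^B: posterior weight 4/15; P(next child type B) = 1.
  I^B i × I^B i: posterior weight 1/5; P(next child type B) = 3/4.
Weighted sum = 19/20.

19/20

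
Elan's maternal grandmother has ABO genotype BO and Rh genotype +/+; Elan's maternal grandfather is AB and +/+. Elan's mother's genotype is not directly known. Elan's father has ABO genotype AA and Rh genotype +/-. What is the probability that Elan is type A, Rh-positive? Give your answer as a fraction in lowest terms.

1/2

Elan's mother's ABO genotype from BO × AB: 1/4 AB, 1/4 AO, 1/4 BB, 1/4 BO.
Crossing each possibility with the father AA and summing P(type A): 1/4·1/2 + 1/4·1 + 1/4·0 + 1/4·1/2 = 1/2.
Similarly for Rh via the mother's Rh distribution: P(Rh+) = 1.
Independent loci: 1/2 × 1 = 1/2.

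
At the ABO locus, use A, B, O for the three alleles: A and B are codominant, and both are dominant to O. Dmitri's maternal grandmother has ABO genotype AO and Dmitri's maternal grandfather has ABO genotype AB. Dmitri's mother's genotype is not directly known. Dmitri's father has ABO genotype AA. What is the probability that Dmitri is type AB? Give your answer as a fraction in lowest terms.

1/4

Dmitri's mother's ABO genotype from AO × AB: 1/4 AA, 1/4 AB, 1/4 AO, 1/4 BO.
Crossing each possibility with the father AA and summing P(type AB): 1/4·0 + 1/4·1/2 + 1/4·0 + 1/4·1/2 = 1/4.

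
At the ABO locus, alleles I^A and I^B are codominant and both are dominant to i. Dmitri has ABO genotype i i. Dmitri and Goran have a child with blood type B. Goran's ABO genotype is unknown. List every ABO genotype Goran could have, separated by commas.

For each candidate genotype of Goran, check whether crossing it with i i can produce every observed child phenotype.
  I^A I^A → possible child types {A} ✗
  I^A I^B → possible child types {A, B} ✓
  I^A i → possible child types {O, A} ✗
  I^B I^B → possible child types {B} ✓
  I^B i → possible child types {O, B} ✓
  i i → possible child types {O} ✗

I^A I^B, I^B I^B, I^B i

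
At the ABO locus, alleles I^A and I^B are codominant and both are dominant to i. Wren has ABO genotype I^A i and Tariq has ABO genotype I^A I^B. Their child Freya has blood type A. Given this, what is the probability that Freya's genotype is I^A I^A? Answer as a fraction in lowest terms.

Cross I^A i × I^A I^B → 1/4 I^A I^A, 1/4 I^A I^B, 1/4 I^A i, 1/4 I^B i.
Type-A genotypes among offspring: I^A I^A (1/4), I^A i (1/4); total 1/2.
P(I^A I^A | type A) = (1/4) / (1/2) = 1/2.

1/2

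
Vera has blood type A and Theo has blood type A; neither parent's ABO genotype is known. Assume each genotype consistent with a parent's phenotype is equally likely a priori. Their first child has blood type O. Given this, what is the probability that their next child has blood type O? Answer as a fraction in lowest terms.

Possible genotypes: Vera ∈ {AA, AO}; Theo ∈ {AA, AO}.
Weight each parental genotype pair by prior × P(type-O child):
  AO × AO: posterior weight 1; P(next child type O) = 1/4.
Weighted sum = 1/4.

1/4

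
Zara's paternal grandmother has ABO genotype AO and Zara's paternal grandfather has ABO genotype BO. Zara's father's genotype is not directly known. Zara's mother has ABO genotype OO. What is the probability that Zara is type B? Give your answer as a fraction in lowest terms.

1/4

Zara's father's ABO genotype from AO × BO: 1/4 AB, 1/4 AO, 1/4 BO, 1/4 OO.
Crossing each possibility with the mother OO and summing P(type B): 1/4·1/2 + 1/4·0 + 1/4·1/2 + 1/4·0 = 1/4.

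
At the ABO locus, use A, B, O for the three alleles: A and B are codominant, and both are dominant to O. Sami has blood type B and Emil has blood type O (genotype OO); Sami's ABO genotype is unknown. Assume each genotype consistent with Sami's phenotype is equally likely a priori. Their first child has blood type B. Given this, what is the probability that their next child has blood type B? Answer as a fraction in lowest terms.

Possible genotypes: Sami ∈ {BB, BO}; Emil ∈ {OO}.
Weight each parental genotype pair by prior × P(type-B child):
  BB × OO: posterior weight 2/3; P(next child type B) = 1.
  BO × OO: posterior weight 1/3; P(next child type B) = 1/2.
Weighted sum = 5/6.

5/6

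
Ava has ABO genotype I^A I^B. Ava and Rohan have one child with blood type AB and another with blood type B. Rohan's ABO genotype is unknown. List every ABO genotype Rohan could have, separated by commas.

For each candidate genotype of Rohan, check whether crossing it with I^A I^B can produce every observed child phenotype.
  I^A I^A → possible child types {A, AB} ✗
  I^A I^B → possible child types {A, B, AB} ✓
  I^A i → possible child types {A, B, AB} ✓
  I^B I^B → possible child types {B, AB} ✓
  I^B i → possible child types {A, B, AB} ✓
  i i → possible child types {A, B} ✗

I^A I^B, I^A i, I^B I^B, I^B i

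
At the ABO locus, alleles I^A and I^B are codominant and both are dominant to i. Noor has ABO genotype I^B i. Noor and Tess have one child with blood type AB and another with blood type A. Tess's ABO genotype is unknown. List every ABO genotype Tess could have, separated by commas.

For each candidate genotype of Tess, check whether crossing it with I^B i can produce every observed child phenotype.
  I^A I^A → possible child types {A, AB} ✓
  I^A I^B → possible child types {A, B, AB} ✓
  I^A i → possible child types {O, A, B, AB} ✓
  I^B I^B → possible child types {B} ✗
  I^B i → possible child types {O, B} ✗
  i i → possible child types {O, B} ✗

I^A I^A, I^A I^B, I^A i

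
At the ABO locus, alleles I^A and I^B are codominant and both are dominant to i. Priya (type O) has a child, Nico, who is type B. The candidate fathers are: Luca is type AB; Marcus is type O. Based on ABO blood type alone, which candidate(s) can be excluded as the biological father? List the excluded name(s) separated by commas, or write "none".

A candidate is excluded only if no genotype consistent with his phenotype could produce a type B child with a type O mother.
Marcus (type O): no genotype consistent with that phenotype can produce a type-B child with a type-O mother.

Marcus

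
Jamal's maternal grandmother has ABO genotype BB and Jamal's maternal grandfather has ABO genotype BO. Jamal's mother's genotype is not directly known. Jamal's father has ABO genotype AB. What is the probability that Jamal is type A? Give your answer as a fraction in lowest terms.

Jamal's mother's ABO genotype from BB × BO: 1/2 BB, 1/2 BO.
Crossing each possibility with the father AB and summing P(type A): 1/2·0 + 1/2·1/4 = 1/8.

1/8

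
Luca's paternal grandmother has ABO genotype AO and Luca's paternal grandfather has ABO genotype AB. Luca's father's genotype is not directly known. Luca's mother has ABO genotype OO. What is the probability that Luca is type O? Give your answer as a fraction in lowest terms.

Luca's father's ABO genotype from AO × AB: 1/4 AA, 1/4 AB, 1/4 AO, 1/4 BO.
Crossing each possibility with the mother OO and summing P(type O): 1/4·0 + 1/4·0 + 1/4·1/2 + 1/4·1/2 = 1/4.

1/4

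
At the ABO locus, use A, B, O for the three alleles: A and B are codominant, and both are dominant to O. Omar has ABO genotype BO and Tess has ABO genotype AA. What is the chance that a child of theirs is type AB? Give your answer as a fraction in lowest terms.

1/2

ABO cross BO × AA → offspring phenotypes: 1/2 A, 1/2 AB.
So P(type AB) = 1/2.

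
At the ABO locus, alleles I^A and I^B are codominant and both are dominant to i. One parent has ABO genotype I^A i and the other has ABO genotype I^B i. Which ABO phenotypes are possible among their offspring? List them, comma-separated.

O, A, B, AB

Gametes from I^A i × I^B i give offspring ABO genotypes I^A I^B, I^A i, I^B i, i i, i.e. phenotypes O, A, B, AB.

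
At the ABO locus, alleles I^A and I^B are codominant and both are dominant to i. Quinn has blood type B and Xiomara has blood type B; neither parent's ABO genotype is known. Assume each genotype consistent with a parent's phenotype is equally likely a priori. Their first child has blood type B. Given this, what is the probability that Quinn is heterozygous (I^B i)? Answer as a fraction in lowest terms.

7/15

Possible genotypes: Quinn ∈ {I^B I^B, I^B i}; Xiomara ∈ {I^B I^B, I^B i}.
Weight each parental genotype pair by prior × P(type-B child):
  I^B I^B × I^B I^B: posterior weight 4/15.
  I^B I^B × I^B i: posterior weight 4/15.
  I^B i × I^B I^B: posterior weight 4/15.
  I^B i × I^B i: posterior weight 1/5.
Sum the posterior weight over pairs where Quinn is I^B i: 7/15.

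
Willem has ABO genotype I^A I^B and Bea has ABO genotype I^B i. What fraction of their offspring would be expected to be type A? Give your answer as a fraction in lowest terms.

ABO cross I^A I^B × I^B i → offspring phenotypes: 1/4 A, 1/2 B, 1/4 AB.
So P(type A) = 1/4.

1/4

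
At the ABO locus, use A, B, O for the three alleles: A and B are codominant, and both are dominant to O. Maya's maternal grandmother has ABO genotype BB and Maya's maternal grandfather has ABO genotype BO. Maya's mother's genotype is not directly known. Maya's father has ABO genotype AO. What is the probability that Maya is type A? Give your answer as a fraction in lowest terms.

1/8

Maya's mother's ABO genotype from BB × BO: 1/2 BB, 1/2 BO.
Crossing each possibility with the father AO and summing P(type A): 1/2·0 + 1/2·1/4 = 1/8.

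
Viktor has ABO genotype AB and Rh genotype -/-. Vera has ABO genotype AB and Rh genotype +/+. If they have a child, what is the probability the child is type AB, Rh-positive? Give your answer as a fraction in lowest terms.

ABO cross AB × AB → offspring phenotypes: 1/4 A, 1/4 B, 1/2 AB.
Rh cross -/- × +/+ → 1 Rh+.
Independent loci: P(type AB, Rh-positive) = 1/2 × 1 = 1/2.

1/2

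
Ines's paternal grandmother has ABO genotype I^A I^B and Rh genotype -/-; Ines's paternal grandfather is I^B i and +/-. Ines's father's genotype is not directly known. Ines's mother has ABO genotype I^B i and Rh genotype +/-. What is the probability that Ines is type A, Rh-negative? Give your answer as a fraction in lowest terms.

3/64

Ines's father's ABO genotype from I^A I^B × I^B i: 1/4 I^A I^B, 1/4 I^A i, 1/4 I^B I^B, 1/4 I^B i.
Crossing each possibility with the mother I^B i and summing P(type A): 1/4·1/4 + 1/4·1/4 + 1/4·0 + 1/4·0 = 1/8.
Similarly for Rh via the father's Rh distribution: P(Rh-) = 3/8.
Independent loci: 1/8 × 3/8 = 3/64.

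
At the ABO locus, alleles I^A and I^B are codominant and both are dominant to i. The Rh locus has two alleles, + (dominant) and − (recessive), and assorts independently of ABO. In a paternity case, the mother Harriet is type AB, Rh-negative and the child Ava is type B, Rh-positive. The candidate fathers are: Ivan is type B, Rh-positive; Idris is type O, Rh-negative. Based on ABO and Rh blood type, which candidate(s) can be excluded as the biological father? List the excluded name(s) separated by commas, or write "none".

A candidate is excluded only if no genotype consistent with his phenotype could produce a type B, Rh-positive child with a type AB, Rh-negative mother.
Idris (type O, Rh-): no genotype consistent with that phenotype can produce a type-B Rh+ child with a type-AB mother.

Idris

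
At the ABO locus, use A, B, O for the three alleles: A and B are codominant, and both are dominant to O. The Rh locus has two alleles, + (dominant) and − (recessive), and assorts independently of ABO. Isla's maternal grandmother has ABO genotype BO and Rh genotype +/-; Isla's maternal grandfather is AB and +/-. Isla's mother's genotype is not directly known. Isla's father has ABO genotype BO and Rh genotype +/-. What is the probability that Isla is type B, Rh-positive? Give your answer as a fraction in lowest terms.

15/32

Isla's mother's ABO genotype from BO × AB: 1/4 AB, 1/4 AO, 1/4 BB, 1/4 BO.
Crossing each possibility with the father BO and summing P(type B): 1/4·1/2 + 1/4·1/4 + 1/4·1 + 1/4·3/4 = 5/8.
Similarly for Rh via the mother's Rh distribution: P(Rh+) = 3/4.
Independent loci: 5/8 × 3/4 = 15/32.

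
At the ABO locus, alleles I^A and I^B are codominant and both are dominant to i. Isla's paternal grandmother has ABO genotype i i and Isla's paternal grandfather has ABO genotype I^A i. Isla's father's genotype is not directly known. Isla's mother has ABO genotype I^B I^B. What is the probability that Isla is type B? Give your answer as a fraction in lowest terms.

3/4

Isla's father's ABO genotype from i i × I^A i: 1/2 I^A i, 1/2 i i.
Crossing each possibility with the mother I^B I^B and summing P(type B): 1/2·1/2 + 1/2·1 = 3/4.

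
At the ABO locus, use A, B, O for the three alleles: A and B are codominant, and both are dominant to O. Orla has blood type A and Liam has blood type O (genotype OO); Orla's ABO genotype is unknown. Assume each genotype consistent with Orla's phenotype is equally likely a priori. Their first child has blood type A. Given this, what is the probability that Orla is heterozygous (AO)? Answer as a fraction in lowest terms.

1/3

Possible genotypes: Orla ∈ {AA, AO}; Liam ∈ {OO}.
Weight each parental genotype pair by prior × P(type-A child):
  AA × OO: posterior weight 2/3.
  AO × OO: posterior weight 1/3.
Sum the posterior weight over pairs where Orla is AO: 1/3.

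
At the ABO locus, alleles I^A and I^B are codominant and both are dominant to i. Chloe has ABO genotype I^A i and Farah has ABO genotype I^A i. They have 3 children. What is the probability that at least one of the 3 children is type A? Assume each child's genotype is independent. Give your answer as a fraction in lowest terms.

ABO cross I^A i × I^A i → 1/4 O, 3/4 A.
So P(type A) = 3/4 per child.
P(none) = (1/4)^3 = 1/64; P(at least one) = 1 − 1/64 = 63/64.

63/64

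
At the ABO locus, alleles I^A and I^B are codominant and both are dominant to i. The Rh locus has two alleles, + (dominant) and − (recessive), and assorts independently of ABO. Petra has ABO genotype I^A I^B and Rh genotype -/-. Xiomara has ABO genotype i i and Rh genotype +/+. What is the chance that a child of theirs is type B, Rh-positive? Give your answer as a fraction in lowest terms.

1/2

ABO cross I^A I^B × i i → offspring phenotypes: 1/2 A, 1/2 B.
Rh cross -/- × +/+ → 1 Rh+.
Independent loci: P(type B, Rh-positive) = 1/2 × 1 = 1/2.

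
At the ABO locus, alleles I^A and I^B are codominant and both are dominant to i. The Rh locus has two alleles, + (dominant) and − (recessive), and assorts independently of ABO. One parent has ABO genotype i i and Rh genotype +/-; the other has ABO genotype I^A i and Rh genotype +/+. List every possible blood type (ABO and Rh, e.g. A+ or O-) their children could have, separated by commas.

Gametes from i i × I^A i give offspring ABO genotypes I^A i, i i, i.e. phenotypes O, A.
Rh cross +/- × +/+ → phenotypes Rh+.
Combining independently: O+, A+.

O+, A+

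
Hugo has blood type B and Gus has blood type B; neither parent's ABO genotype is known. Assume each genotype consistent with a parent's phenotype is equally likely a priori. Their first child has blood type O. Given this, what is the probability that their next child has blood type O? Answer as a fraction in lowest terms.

Possible genotypes: Hugo ∈ {I^B I^B, I^B i}; Gus ∈ {I^B I^B, I^B i}.
Weight each parental genotype pair by prior × P(type-O child):
  I^B i × I^B i: posterior weight 1; P(next child type O) = 1/4.
Weighted sum = 1/4.

1/4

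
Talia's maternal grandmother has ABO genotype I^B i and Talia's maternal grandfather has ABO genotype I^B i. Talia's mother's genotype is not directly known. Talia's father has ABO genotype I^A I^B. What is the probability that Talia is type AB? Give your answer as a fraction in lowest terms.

Talia's mother's ABO genotype from I^B i × I^B i: 1/4 I^B I^B, 1/2 I^B i, 1/4 i i.
Crossing each possibility with the father I^A I^B and summing P(type AB): 1/4·1/2 + 1/2·1/4 + 1/4·0 = 1/4.

1/4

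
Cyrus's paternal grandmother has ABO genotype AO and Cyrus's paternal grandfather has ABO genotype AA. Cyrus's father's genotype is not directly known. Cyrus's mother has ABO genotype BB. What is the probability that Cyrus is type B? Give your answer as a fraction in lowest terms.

Cyrus's father's ABO genotype from AO × AA: 1/2 AA, 1/2 AO.
Crossing each possibility with the mother BB and summing P(type B): 1/2·0 + 1/2·1/2 = 1/4.

1/4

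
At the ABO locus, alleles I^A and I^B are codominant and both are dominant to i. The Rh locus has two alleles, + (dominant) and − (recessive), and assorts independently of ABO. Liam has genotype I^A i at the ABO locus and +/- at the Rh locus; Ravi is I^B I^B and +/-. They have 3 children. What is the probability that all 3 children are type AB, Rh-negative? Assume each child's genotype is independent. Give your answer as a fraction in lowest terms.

ABO cross I^A i × I^B I^B → 1/2 B, 1/2 AB.
Rh cross +/- × +/- → 3/4 Rh+, 1/4 Rh-; so P(type AB, Rh-negative) = 1/2 × 1/4 = 1/8 per child.
All 3 independent: (1/8)^3 = 1/512.

1/512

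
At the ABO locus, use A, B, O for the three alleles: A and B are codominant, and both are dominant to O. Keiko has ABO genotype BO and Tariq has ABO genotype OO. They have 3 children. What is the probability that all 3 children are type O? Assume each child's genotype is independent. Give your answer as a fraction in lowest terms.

1/8

ABO cross BO × OO → 1/2 O, 1/2 B.
So P(type O) = 1/2 per child.
All 3 independent: (1/2)^3 = 1/8.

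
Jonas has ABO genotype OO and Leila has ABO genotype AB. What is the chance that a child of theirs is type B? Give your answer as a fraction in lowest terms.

1/2

ABO cross OO × AB → offspring phenotypes: 1/2 A, 1/2 B.
So P(type B) = 1/2.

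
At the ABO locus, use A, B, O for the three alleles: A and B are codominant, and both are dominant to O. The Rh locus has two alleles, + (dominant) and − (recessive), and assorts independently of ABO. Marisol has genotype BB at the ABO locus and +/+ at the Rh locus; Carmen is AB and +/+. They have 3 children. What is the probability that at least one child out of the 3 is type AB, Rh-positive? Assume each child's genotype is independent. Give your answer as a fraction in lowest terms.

7/8

ABO cross BB × AB → 1/2 B, 1/2 AB.
Rh cross +/+ × +/+ → 1 Rh+; so P(type AB, Rh-positive) = 1/2 × 1 = 1/2 per child.
P(none) = (1/2)^3 = 1/8; P(at least one) = 1 − 1/8 = 7/8.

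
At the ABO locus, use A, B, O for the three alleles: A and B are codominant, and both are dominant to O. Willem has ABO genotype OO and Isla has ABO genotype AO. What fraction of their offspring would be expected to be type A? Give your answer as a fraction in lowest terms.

1/2

ABO cross OO × AO → offspring phenotypes: 1/2 O, 1/2 A.
So P(type A) = 1/2.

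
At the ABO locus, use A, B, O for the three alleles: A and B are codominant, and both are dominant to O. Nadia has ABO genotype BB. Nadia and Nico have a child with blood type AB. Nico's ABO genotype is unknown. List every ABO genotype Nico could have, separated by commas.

AA, AB, AO

For each candidate genotype of Nico, check whether crossing it with BB can produce every observed child phenotype.
  AA → possible child types {AB} ✓
  AB → possible child types {B, AB} ✓
  AO → possible child types {B, AB} ✓
  BB → possible child types {B} ✗
  BO → possible child types {B} ✗
  OO → possible child types {B} ✗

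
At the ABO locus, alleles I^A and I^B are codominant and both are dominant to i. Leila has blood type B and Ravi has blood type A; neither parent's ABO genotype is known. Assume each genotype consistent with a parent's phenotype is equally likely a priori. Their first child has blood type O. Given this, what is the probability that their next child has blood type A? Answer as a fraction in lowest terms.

1/4

Possible genotypes: Leila ∈ {I^B I^B, I^B i}; Ravi ∈ {I^A I^A, I^A i}.
Weight each parental genotype pair by prior × P(type-O child):
  I^B i × I^A i: posterior weight 1; P(next child type A) = 1/4.
Weighted sum = 1/4.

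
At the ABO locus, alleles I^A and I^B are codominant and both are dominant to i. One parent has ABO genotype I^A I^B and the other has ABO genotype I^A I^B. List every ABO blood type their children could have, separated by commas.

A, B, AB

Gametes from I^A I^B × I^A I^B give offspring ABO genotypes I^A I^A, I^A I^B, I^B I^B, i.e. phenotypes A, B, AB.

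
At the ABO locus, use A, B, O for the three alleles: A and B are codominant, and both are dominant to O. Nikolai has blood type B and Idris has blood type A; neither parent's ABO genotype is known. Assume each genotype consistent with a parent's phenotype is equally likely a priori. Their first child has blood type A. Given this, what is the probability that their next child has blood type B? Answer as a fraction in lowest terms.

Possible genotypes: Nikolai ∈ {BB, BO}; Idris ∈ {AA, AO}.
Weight each parental genotype pair by prior × P(type-A child):
  BO × AA: posterior weight 2/3; P(next child type B) = 0.
  BO × AO: posterior weight 1/3; P(next child type B) = 1/4.
Weighted sum = 1/12.

1/12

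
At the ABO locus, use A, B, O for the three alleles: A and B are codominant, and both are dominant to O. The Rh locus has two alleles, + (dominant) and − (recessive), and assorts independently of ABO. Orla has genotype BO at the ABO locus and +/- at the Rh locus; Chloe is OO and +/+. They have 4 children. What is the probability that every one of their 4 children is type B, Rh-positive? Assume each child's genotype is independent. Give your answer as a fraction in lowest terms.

1/16

ABO cross BO × OO → 1/2 O, 1/2 B.
Rh cross +/- × +/+ → 1 Rh+; so P(type B, Rh-positive) = 1/2 × 1 = 1/2 per child.
All 4 independent: (1/2)^4 = 1/16.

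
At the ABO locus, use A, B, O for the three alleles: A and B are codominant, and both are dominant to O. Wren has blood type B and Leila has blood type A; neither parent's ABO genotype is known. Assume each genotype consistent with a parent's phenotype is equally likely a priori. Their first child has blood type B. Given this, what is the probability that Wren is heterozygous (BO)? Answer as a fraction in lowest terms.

1/3

Possible genotypes: Wren ∈ {BB, BO}; Leila ∈ {AA, AO}.
Weight each parental genotype pair by prior × P(type-B child):
  BB × AO: posterior weight 2/3.
  BO × AO: posterior weight 1/3.
Sum the posterior weight over pairs where Wren is BO: 1/3.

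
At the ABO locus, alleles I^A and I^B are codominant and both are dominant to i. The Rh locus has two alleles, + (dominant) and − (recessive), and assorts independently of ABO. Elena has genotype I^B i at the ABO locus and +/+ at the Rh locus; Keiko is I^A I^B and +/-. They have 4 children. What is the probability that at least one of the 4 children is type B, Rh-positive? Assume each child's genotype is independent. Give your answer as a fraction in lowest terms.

ABO cross I^B i × I^A I^B → 1/4 A, 1/2 B, 1/4 AB.
Rh cross +/+ × +/- → 1 Rh+; so P(type B, Rh-positive) = 1/2 × 1 = 1/2 per child.
P(none) = (1/2)^4 = 1/16; P(at least one) = 1 − 1/16 = 15/16.

15/16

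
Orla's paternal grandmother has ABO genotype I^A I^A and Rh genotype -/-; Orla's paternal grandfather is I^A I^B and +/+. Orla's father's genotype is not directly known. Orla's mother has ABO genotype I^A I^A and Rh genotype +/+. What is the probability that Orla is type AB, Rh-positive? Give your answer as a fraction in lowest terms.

1/4

Orla's father's ABO genotype from I^A I^A × I^A I^B: 1/2 I^A I^A, 1/2 I^A I^B.
Crossing each possibility with the mother I^A I^A and summing P(type AB): 1/2·0 + 1/2·1/2 = 1/4.
Similarly for Rh via the father's Rh distribution: P(Rh+) = 1.
Independent loci: 1/4 × 1 = 1/4.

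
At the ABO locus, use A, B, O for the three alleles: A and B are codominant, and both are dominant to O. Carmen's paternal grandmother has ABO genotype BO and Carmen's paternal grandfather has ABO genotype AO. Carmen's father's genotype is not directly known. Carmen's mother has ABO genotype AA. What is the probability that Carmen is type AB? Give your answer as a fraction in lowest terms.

Carmen's father's ABO genotype from BO × AO: 1/4 AB, 1/4 AO, 1/4 BO, 1/4 OO.
Crossing each possibility with the mother AA and summing P(type AB): 1/4·1/2 + 1/4·0 + 1/4·1/2 + 1/4·0 = 1/4.

1/4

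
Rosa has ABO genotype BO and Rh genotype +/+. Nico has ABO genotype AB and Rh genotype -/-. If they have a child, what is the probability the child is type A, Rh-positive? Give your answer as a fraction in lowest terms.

1/4

ABO cross BO × AB → offspring phenotypes: 1/4 A, 1/2 B, 1/4 AB.
Rh cross +/+ × -/- → 1 Rh+.
Independent loci: P(type A, Rh-positive) = 1/4 × 1 = 1/4.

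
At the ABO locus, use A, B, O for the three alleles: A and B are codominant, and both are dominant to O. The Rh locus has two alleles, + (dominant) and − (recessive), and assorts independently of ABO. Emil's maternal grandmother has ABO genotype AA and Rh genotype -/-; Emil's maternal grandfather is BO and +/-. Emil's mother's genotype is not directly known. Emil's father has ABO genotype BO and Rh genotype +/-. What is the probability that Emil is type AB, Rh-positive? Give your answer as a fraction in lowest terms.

Emil's mother's ABO genotype from AA × BO: 1/2 AB, 1/2 AO.
Crossing each possibility with the father BO and summing P(type AB): 1/2·1/4 + 1/2·1/4 = 1/4.
Similarly for Rh via the mother's Rh distribution: P(Rh+) = 5/8.
Independent loci: 1/4 × 5/8 = 5/32.

5/32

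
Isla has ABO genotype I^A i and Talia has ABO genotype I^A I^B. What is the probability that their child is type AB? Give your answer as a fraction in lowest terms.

ABO cross I^A i × I^A I^B → offspring phenotypes: 1/2 A, 1/4 B, 1/4 AB.
So P(type AB) = 1/4.

1/4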